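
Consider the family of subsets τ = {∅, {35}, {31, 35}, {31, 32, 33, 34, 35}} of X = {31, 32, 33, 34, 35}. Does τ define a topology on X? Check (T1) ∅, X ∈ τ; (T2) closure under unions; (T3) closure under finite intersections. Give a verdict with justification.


τ IS a topology on X.

Axiom (T1): ∅ ∈ τ? Yes; X ∈ τ? Yes.
Axiom (T2/T3): check pairwise unions and intersections of members of τ.
All pairwise intersections and unions checked — each lies in τ. Therefore τ satisfies (T1), (T2), (T3): it IS a topology on X.


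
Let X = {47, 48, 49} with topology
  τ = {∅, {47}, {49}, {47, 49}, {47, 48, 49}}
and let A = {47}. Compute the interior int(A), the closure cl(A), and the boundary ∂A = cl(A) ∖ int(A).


int(A) = {47}, cl(A) = {47, 48}, ∂A = {48}.

Closed sets in (X, τ) are complements of opens:
  closed(X, τ) = {∅, {48}, {47, 48}, {48, 49}, {47, 48, 49}}.
int(A) = ⋃ {U ∈ τ : U ⊆ A}. Opens contained in A: ∅, {47}.
Taking the union of these: int(A) = {47}.
cl(A) = ⋂ {C closed : A ⊆ C}. Closed sets containing A: {47, 48}, {47, 48, 49}.
Intersecting these: cl(A) = {47, 48}.
∂A = cl(A) ∖ int(A) = {47, 48} ∖ {47} = {48}.


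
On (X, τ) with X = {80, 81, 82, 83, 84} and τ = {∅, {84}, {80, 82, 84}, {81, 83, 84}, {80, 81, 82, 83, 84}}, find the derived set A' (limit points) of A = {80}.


A' = {82}

For each x ∈ X, list the open sets U ∈ τ with x ∈ U, then check whether U ∩ (A ∖ {x}) ≠ ∅ for every such U.
  x = 80: open {80, 82, 84} ∋ x has {80, 82, 84} ∩ (A ∖ {80}) = ∅, so x is NOT a limit point.
  x = 81: open {81, 83, 84} ∋ x has {81, 83, 84} ∩ (A ∖ {81}) = ∅, so x is NOT a limit point.
  x = 82: opens ∋ x are {80, 82, 84}, {80, 81, 82, 83, 84}; each meets A ∖ {82}, so x IS a limit point.
  x = 83: open {81, 83, 84} ∋ x has {81, 83, 84} ∩ (A ∖ {83}) = ∅, so x is NOT a limit point.
  x = 84: open {84} ∋ x has {84} ∩ (A ∖ {84}) = ∅, so x is NOT a limit point.
Collecting: A' = {82}.


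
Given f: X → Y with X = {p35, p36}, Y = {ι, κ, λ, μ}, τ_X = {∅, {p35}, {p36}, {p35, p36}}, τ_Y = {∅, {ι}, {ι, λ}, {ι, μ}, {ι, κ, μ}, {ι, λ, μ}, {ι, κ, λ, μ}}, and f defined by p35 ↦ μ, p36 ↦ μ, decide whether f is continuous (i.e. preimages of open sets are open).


f IS continuous.

Compute f^{-1}(U) for each U ∈ τ_Y:
  U = ∅: f^{-1}(U) = ∅ ∈ τ_X ✓.
  U = {ι}: f^{-1}(U) = ∅ ∈ τ_X ✓.
  U = {ι, λ}: f^{-1}(U) = ∅ ∈ τ_X ✓.
  U = {ι, μ}: f^{-1}(U) = {p35, p36} ∈ τ_X ✓.
  U = {ι, κ, μ}: f^{-1}(U) = {p35, p36} ∈ τ_X ✓.
  U = {ι, λ, μ}: f^{-1}(U) = {p35, p36} ∈ τ_X ✓.
  U = {ι, κ, λ, μ}: f^{-1}(U) = {p35, p36} ∈ τ_X ✓.
Every preimage lies in τ_X, so f IS continuous.


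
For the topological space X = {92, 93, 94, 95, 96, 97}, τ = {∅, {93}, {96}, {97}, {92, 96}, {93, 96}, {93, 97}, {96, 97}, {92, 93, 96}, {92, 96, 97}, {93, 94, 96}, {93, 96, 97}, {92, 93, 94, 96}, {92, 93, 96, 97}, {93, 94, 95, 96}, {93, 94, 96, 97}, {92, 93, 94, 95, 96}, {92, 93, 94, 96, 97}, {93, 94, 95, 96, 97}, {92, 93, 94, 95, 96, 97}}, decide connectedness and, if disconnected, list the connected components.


(X, τ) is disconnected; components = [{97}, {92, 93, 94, 95, 96}].

Find clopen sets (U ∈ τ with X ∖ U ∈ τ):
  U = ∅, X ∖ U = {92, 93, 94, 95, 96, 97} — both open, so U is clopen.
  U = {97}, X ∖ U = {92, 93, 94, 95, 96} — both open, so U is clopen.
  U = {92, 93, 94, 95, 96}, X ∖ U = {97} — both open, so U is clopen.
  U = {92, 93, 94, 95, 96, 97}, X ∖ U = ∅ — both open, so U is clopen.
Nontrivial clopen(s) exist: e.g. {92, 93, 94, 95, 96}. So (X, τ) is disconnected.
Compute connected components by grouping points that agree on all clopens:
  component: {97}
  component: {92, 93, 94, 95, 96}


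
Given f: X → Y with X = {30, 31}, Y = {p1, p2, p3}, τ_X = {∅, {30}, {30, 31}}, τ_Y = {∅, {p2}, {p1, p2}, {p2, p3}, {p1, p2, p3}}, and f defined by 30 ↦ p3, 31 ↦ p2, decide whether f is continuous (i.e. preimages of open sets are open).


f is NOT continuous.

Compute f^{-1}(U) for each U ∈ τ_Y:
  U = ∅: f^{-1}(U) = ∅ ∈ τ_X ✓.
  U = {p2}: f^{-1}(U) = {31} ∉ τ_X ✗.
  U = {p1, p2}: f^{-1}(U) = {31} ∉ τ_X ✗.
  U = {p2, p3}: f^{-1}(U) = {30, 31} ∈ τ_X ✓.
  U = {p1, p2, p3}: f^{-1}(U) = {30, 31} ∈ τ_X ✓.
Found U = {p2} with f^{-1}(U) = {31} not in τ_X. Therefore f is NOT continuous.


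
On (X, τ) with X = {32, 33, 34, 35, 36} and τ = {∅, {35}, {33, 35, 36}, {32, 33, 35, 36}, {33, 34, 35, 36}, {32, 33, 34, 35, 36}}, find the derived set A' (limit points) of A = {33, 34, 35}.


A' = {32, 33, 34, 36}

For each x ∈ X, list the open sets U ∈ τ with x ∈ U, then check whether U ∩ (A ∖ {x}) ≠ ∅ for every such U.
  x = 32: opens ∋ x are {32, 33, 35, 36}, {32, 33, 34, 35, 36}; each meets A ∖ {32}, so x IS a limit point.
  x = 33: opens ∋ x are {33, 35, 36}, {32, 33, 35, 36}, {33, 34, 35, 36}, {32, 33, 34, 35, 36}; each meets A ∖ {33}, so x IS a limit point.
  x = 34: opens ∋ x are {33, 34, 35, 36}, {32, 33, 34, 35, 36}; each meets A ∖ {34}, so x IS a limit point.
  x = 35: open {35} ∋ x has {35} ∩ (A ∖ {35}) = ∅, so x is NOT a limit point.
  x = 36: opens ∋ x are {33, 35, 36}, {32, 33, 35, 36}, {33, 34, 35, 36}, {32, 33, 34, 35, 36}; each meets A ∖ {36}, so x IS a limit point.
Collecting: A' = {32, 33, 34, 36}.


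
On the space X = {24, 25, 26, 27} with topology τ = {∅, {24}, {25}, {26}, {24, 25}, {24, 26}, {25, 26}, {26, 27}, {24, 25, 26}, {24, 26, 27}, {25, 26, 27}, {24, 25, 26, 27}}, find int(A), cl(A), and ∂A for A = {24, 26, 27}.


int(A) = {24, 26, 27}, cl(A) = {24, 26, 27}, ∂A = ∅.

Closed sets in (X, τ) are complements of opens:
  closed(X, τ) = {∅, {24}, {25}, {27}, {24, 25}, {24, 27}, {25, 27}, {26, 27}, {24, 25, 27}, {24, 26, 27}, {25, 26, 27}, {24, 25, 26, 27}}.
int(A) = ⋃ {U ∈ τ : U ⊆ A}. Opens contained in A: ∅, {24}, {26}, {24, 26}, {26, 27}, {24, 26, 27}.
Taking the union of these: int(A) = {24, 26, 27}.
cl(A) = ⋂ {C closed : A ⊆ C}. Closed sets containing A: {24, 26, 27}, {24, 25, 26, 27}.
Intersecting these: cl(A) = {24, 26, 27}.
∂A = cl(A) ∖ int(A) = {24, 26, 27} ∖ {24, 26, 27} = ∅.


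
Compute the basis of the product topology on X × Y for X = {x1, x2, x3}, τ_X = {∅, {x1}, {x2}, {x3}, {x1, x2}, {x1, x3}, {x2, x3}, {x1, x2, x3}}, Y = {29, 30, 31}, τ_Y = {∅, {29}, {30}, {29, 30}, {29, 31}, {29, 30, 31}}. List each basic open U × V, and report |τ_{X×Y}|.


Basis B = {∅ × ∅, {x1} × {29}, {x1} × {30}, {x2} × {29}, {x2} × {30}, {x3} × {29}, {x3} × {30}, {x1} × {29, 30}, {x1} × {29, 31}, {x1, x2} × {29}, {x1, x3} × {29}, {x1, x2} × {30}, {x1, x3} × {30}, {x2} × {29, 30}, {x2} × {29, 31}, {x2, x3} × {29}, {x2, x3} × {30}, {x3} × {29, 30}, {x3} × {29, 31}, {x1} × {29, 30, 31}, {x1, x2, x3} × {29}, {x1, x2, x3} × {30}, {x2} × {29, 30, 31}, {x3} × {29, 30, 31}, {x1, x2} × {29, 30}, {x1, x3} × {29, 30}, {x1, x2} × {29, 31}, {x1, x3} × {29, 31}, {x2, x3} × {29, 30}, {x2, x3} × {29, 31}, {x1, x2} × {29, 30, 31}, {x1, x3} × {29, 30, 31}, {x1, x2, x3} × {29, 30}, {x1, x2, x3} × {29, 31}, {x2, x3} × {29, 30, 31}, {x1, x2, x3} × {29, 30, 31}}; |τ_{X×Y}| = 216.

Enumerate products U × V with U ∈ τ_X, V ∈ τ_Y (deduplicated):
  ∅ × ∅ = {} (∅)
  {x1} × {29} = {(x1,29)}
  {x1} × {30} = {(x1,30)}
  {x2} × {29} = {(x2,29)}
  {x2} × {30} = {(x2,30)}
  {x3} × {29} = {(x3,29)}
  {x3} × {30} = {(x3,30)}
  {x1} × {29, 30} = {(x1,29), (x1,30)}
  {x1} × {29, 31} = {(x1,29), (x1,31)}
  {x1, x2} × {29} = {(x1,29), (x2,29)}
  {x1, x3} × {29} = {(x1,29), (x3,29)}
  {x1, x2} × {30} = {(x1,30), (x2,30)}
  {x1, x3} × {30} = {(x1,30), (x3,30)}
  {x2} × {29, 30} = {(x2,29), (x2,30)}
  {x2} × {29, 31} = {(x2,29), (x2,31)}
  {x2, x3} × {29} = {(x2,29), (x3,29)}
  {x2, x3} × {30} = {(x2,30), (x3,30)}
  {x3} × {29, 30} = {(x3,29), (x3,30)}
  {x3} × {29, 31} = {(x3,29), (x3,31)}
  {x1} × {29, 30, 31} = {(x1,29), (x1,30), (x1,31)}
  {x1, x2, x3} × {29} = {(x1,29), (x2,29), (x3,29)}
  {x1, x2, x3} × {30} = {(x1,30), (x2,30), (x3,30)}
  {x2} × {29, 30, 31} = {(x2,29), (x2,30), (x2,31)}
  {x3} × {29, 30, 31} = {(x3,29), (x3,30), (x3,31)}
  {x1, x2} × {29, 30} = {(x1,29), (x1,30), (x2,29), (x2,30)}
  {x1, x3} × {29, 30} = {(x1,29), (x1,30), (x3,29), (x3,30)}
  {x1, x2} × {29, 31} = {(x1,29), (x1,31), (x2,29), (x2,31)}
  {x1, x3} × {29, 31} = {(x1,29), (x1,31), (x3,29), (x3,31)}
  {x2, x3} × {29, 30} = {(x2,29), (x2,30), (x3,29), (x3,30)}
  {x2, x3} × {29, 31} = {(x2,29), (x2,31), (x3,29), (x3,31)}
  {x1, x2} × {29, 30, 31} = {(x1,29), (x1,30), (x1,31), (x2,29), (x2,30), (x2,31)}
  {x1, x3} × {29, 30, 31} = {(x1,29), (x1,30), (x1,31), (x3,29), (x3,30), (x3,31)}
  {x1, x2, x3} × {29, 30} = {(x1,29), (x1,30), (x2,29), (x2,30), (x3,29), (x3,30)}
  {x1, x2, x3} × {29, 31} = {(x1,29), (x1,31), (x2,29), (x2,31), (x3,29), (x3,31)}
  {x2, x3} × {29, 30, 31} = {(x2,29), (x2,30), (x2,31), (x3,29), (x3,30), (x3,31)}
  {x1, x2, x3} × {29, 30, 31} = {(x1,29), (x1,30), (x1,31), (x2,29), (x2,30), (x2,31), (x3,29), (x3,30), (x3,31)}
These 36 distinct sets form the basis B.
Close under arbitrary unions to get τ_{X×Y}; counting gives |τ_{X×Y}| = 216.


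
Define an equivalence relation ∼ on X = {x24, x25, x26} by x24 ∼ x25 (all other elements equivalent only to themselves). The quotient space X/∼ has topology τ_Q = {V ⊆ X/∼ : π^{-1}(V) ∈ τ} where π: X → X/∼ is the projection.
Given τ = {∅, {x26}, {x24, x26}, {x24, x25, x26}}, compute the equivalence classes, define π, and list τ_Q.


X/∼ = {[x24=x25], [x26]}; |τ_Q| = 3.

Equivalence classes: [x24=x25], [x26].
Quotient map π: X → X/∼ sends x24 ↦ [x24=x25], x25 ↦ [x24=x25], x26 ↦ [x26].
For each subset V ⊆ X/∼, compute π^{-1}(V) ⊆ X and check whether π^{-1}(V) ∈ τ. V is open in τ_Q iff π^{-1}(V) ∈ τ.
  V = {}: π^{-1}(V) = ∅ ∈ τ ✓.
  V = {[x24=x25]}: π^{-1}(V) = {x24, x25} ∉ τ ✗.
  V = {[x26]}: π^{-1}(V) = {x26} ∈ τ ✓.
  V = {[x24=x25], [x26]}: π^{-1}(V) = {x24, x25, x26} ∈ τ ✓.
Open sets in the quotient: τ_Q = {{}, {[x26]}, {[x24=x25], [x26]}} (3 elements).


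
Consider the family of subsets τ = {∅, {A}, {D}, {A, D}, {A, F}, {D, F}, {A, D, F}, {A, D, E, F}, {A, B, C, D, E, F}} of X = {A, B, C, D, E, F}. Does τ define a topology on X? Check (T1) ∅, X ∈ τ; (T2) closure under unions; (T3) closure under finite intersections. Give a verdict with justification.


τ is NOT a topology on X.

Axiom (T1): ∅ ∈ τ? Yes; X ∈ τ? Yes.
Axiom (T2/T3): check pairwise unions and intersections of members of τ.
Counterexample for (T3): {A, F} ∩ {D, F} = {F} ∉ τ. Therefore τ is NOT a topology.


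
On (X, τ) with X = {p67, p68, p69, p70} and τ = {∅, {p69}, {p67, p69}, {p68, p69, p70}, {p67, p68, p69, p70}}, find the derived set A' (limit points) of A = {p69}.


A' = {p67, p68, p70}

For each x ∈ X, list the open sets U ∈ τ with x ∈ U, then check whether U ∩ (A ∖ {x}) ≠ ∅ for every such U.
  x = p67: opens ∋ x are {p67, p69}, {p67, p68, p69, p70}; each meets A ∖ {p67}, so x IS a limit point.
  x = p68: opens ∋ x are {p68, p69, p70}, {p67, p68, p69, p70}; each meets A ∖ {p68}, so x IS a limit point.
  x = p69: open {p69} ∋ x has {p69} ∩ (A ∖ {p69}) = ∅, so x is NOT a limit point.
  x = p70: opens ∋ x are {p68, p69, p70}, {p67, p68, p69, p70}; each meets A ∖ {p70}, so x IS a limit point.
Collecting: A' = {p67, p68, p70}.


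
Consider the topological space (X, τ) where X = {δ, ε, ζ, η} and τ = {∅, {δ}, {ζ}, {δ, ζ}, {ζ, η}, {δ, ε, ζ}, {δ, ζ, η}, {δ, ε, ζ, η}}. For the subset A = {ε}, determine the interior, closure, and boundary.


int(A) = ∅, cl(A) = {ε}, ∂A = {ε}.

Closed sets in (X, τ) are complements of opens:
  closed(X, τ) = {∅, {ε}, {η}, {δ, ε}, {ε, η}, {δ, ε, η}, {ε, ζ, η}, {δ, ε, ζ, η}}.
int(A) = ⋃ {U ∈ τ : U ⊆ A}. Opens contained in A: ∅.
Taking the union of these: int(A) = ∅.
cl(A) = ⋂ {C closed : A ⊆ C}. Closed sets containing A: {ε}, {δ, ε}, {ε, η}, {δ, ε, η}, {ε, ζ, η}, {δ, ε, ζ, η}.
Intersecting these: cl(A) = {ε}.
∂A = cl(A) ∖ int(A) = {ε} ∖ ∅ = {ε}.


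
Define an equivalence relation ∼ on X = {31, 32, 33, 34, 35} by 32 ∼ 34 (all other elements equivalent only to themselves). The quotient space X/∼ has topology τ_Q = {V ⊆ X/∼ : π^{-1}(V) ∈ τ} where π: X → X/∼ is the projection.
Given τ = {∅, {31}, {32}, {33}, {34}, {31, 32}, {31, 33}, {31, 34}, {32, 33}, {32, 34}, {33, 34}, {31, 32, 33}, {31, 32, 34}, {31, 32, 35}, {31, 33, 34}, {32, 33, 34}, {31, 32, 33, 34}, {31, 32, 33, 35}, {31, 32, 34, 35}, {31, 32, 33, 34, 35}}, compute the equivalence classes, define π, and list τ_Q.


X/∼ = {[31], [32=34], [33], [35]}; |τ_Q| = 10.

Equivalence classes: [31], [32=34], [33], [35].
Quotient map π: X → X/∼ sends 31 ↦ [31], 32 ↦ [32=34], 33 ↦ [33], 34 ↦ [32=34], 35 ↦ [35].
For each subset V ⊆ X/∼, compute π^{-1}(V) ⊆ X and check whether π^{-1}(V) ∈ τ. V is open in τ_Q iff π^{-1}(V) ∈ τ.
  V = {}: π^{-1}(V) = ∅ ∈ τ ✓.
  V = {[31]}: π^{-1}(V) = {31} ∈ τ ✓.
  V = {[32=34]}: π^{-1}(V) = {32, 34} ∈ τ ✓.
  V = {[31], [32=34]}: π^{-1}(V) = {31, 32, 34} ∈ τ ✓.
  V = {[33]}: π^{-1}(V) = {33} ∈ τ ✓.
  V = {[31], [33]}: π^{-1}(V) = {31, 33} ∈ τ ✓.
  V = {[32=34], [33]}: π^{-1}(V) = {32, 33, 34} ∈ τ ✓.
  V = {[31], [32=34], [33]}: π^{-1}(V) = {31, 32, 33, 34} ∈ τ ✓.
  V = {[35]}: π^{-1}(V) = {35} ∉ τ ✗.
  V = {[31], [35]}: π^{-1}(V) = {31, 35} ∉ τ ✗.
  V = {[32=34], [35]}: π^{-1}(V) = {32, 34, 35} ∉ τ ✗.
  V = {[31], [32=34], [35]}: π^{-1}(V) = {31, 32, 34, 35} ∈ τ ✓.
  V = {[33], [35]}: π^{-1}(V) = {33, 35} ∉ τ ✗.
  V = {[31], [33], [35]}: π^{-1}(V) = {31, 33, 35} ∉ τ ✗.
  V = {[32=34], [33], [35]}: π^{-1}(V) = {32, 33, 34, 35} ∉ τ ✗.
  V = {[31], [32=34], [33], [35]}: π^{-1}(V) = {31, 32, 33, 34, 35} ∈ τ ✓.
Open sets in the quotient: τ_Q = {{}, {[31]}, {[32=34]}, {[31], [32=34]}, {[33]}, {[31], [33]}, {[32=34], [33]}, {[31], [32=34], [33]}, {[31], [32=34], [35]}, {[31], [32=34], [33], [35]}} (10 elements).


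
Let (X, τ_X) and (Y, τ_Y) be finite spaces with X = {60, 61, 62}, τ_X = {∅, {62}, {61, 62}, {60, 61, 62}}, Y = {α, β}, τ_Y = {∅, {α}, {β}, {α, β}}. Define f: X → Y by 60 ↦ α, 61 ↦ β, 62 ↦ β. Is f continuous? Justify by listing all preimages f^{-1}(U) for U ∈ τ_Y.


f is NOT continuous.

Compute f^{-1}(U) for each U ∈ τ_Y:
  U = ∅: f^{-1}(U) = ∅ ∈ τ_X ✓.
  U = {α}: f^{-1}(U) = {60} ∉ τ_X ✗.
  U = {β}: f^{-1}(U) = {61, 62} ∈ τ_X ✓.
  U = {α, β}: f^{-1}(U) = {60, 61, 62} ∈ τ_X ✓.
Found U = {α} with f^{-1}(U) = {60} not in τ_X. Therefore f is NOT continuous.


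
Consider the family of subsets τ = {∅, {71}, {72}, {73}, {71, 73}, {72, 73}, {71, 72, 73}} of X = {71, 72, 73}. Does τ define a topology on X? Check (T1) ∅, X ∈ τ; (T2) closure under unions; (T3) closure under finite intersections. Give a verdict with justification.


τ is NOT a topology on X.

Axiom (T1): ∅ ∈ τ? Yes; X ∈ τ? Yes.
Axiom (T2/T3): check pairwise unions and intersections of members of τ.
Counterexample for (T2): {71} ∪ {72} = {71, 72} ∉ τ. Therefore τ is NOT a topology.


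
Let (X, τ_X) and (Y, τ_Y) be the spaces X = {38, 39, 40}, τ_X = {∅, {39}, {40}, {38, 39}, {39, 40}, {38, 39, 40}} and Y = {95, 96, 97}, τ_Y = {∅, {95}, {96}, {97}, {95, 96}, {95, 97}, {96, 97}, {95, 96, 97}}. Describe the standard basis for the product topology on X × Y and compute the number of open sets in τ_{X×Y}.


Basis B = {∅ × ∅, {39} × {95}, {39} × {96}, {39} × {97}, {40} × {95}, {40} × {96}, {40} × {97}, {38, 39} × {95}, {38, 39} × {96}, {38, 39} × {97}, {39} × {95, 96}, {39} × {95, 97}, {39, 40} × {95}, {39} × {96, 97}, {39, 40} × {96}, {39, 40} × {97}, {40} × {95, 96}, {40} × {95, 97}, {40} × {96, 97}, {38, 39, 40} × {95}, {38, 39, 40} × {96}, {38, 39, 40} × {97}, {39} × {95, 96, 97}, {40} × {95, 96, 97}, {38, 39} × {95, 96}, {38, 39} × {95, 97}, {38, 39} × {96, 97}, {39, 40} × {95, 96}, {39, 40} × {95, 97}, {39, 40} × {96, 97}, {38, 39} × {95, 96, 97}, {38, 39, 40} × {95, 96}, {38, 39, 40} × {95, 97}, {38, 39, 40} × {96, 97}, {39, 40} × {95, 96, 97}, {38, 39, 40} × {95, 96, 97}}; |τ_{X×Y}| = 216.

Enumerate products U × V with U ∈ τ_X, V ∈ τ_Y (deduplicated):
  ∅ × ∅ = {} (∅)
  {39} × {95} = {(39,95)}
  {39} × {96} = {(39,96)}
  {39} × {97} = {(39,97)}
  {40} × {95} = {(40,95)}
  {40} × {96} = {(40,96)}
  {40} × {97} = {(40,97)}
  {38, 39} × {95} = {(38,95), (39,95)}
  {38, 39} × {96} = {(38,96), (39,96)}
  {38, 39} × {97} = {(38,97), (39,97)}
  {39} × {95, 96} = {(39,95), (39,96)}
  {39} × {95, 97} = {(39,95), (39,97)}
  {39, 40} × {95} = {(39,95), (40,95)}
  {39} × {96, 97} = {(39,96), (39,97)}
  {39, 40} × {96} = {(39,96), (40,96)}
  {39, 40} × {97} = {(39,97), (40,97)}
  {40} × {95, 96} = {(40,95), (40,96)}
  {40} × {95, 97} = {(40,95), (40,97)}
  {40} × {96, 97} = {(40,96), (40,97)}
  {38, 39, 40} × {95} = {(38,95), (39,95), (40,95)}
  {38, 39, 40} × {96} = {(38,96), (39,96), (40,96)}
  {38, 39, 40} × {97} = {(38,97), (39,97), (40,97)}
  {39} × {95, 96, 97} = {(39,95), (39,96), (39,97)}
  {40} × {95, 96, 97} = {(40,95), (40,96), (40,97)}
  {38, 39} × {95, 96} = {(38,95), (38,96), (39,95), (39,96)}
  {38, 39} × {95, 97} = {(38,95), (38,97), (39,95), (39,97)}
  {38, 39} × {96, 97} = {(38,96), (38,97), (39,96), (39,97)}
  {39, 40} × {95, 96} = {(39,95), (39,96), (40,95), (40,96)}
  {39, 40} × {95, 97} = {(39,95), (39,97), (40,95), (40,97)}
  {39, 40} × {96, 97} = {(39,96), (39,97), (40,96), (40,97)}
  {38, 39} × {95, 96, 97} = {(38,95), (38,96), (38,97), (39,95), (39,96), (39,97)}
  {38, 39, 40} × {95, 96} = {(38,95), (38,96), (39,95), (39,96), (40,95), (40,96)}
  {38, 39, 40} × {95, 97} = {(38,95), (38,97), (39,95), (39,97), (40,95), (40,97)}
  {38, 39, 40} × {96, 97} = {(38,96), (38,97), (39,96), (39,97), (40,96), (40,97)}
  {39, 40} × {95, 96, 97} = {(39,95), (39,96), (39,97), (40,95), (40,96), (40,97)}
  {38, 39, 40} × {95, 96, 97} = {(38,95), (38,96), (38,97), (39,95), (39,96), (39,97), (40,95), (40,96), (40,97)}
These 36 distinct sets form the basis B.
Close under arbitrary unions to get τ_{X×Y}; counting gives |τ_{X×Y}| = 216.


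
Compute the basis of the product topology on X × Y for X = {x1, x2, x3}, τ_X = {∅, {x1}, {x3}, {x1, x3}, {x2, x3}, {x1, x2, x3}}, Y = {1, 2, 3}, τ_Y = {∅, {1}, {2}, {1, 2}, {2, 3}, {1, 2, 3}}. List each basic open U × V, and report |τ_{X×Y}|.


Basis B = {∅ × ∅, {x1} × {1}, {x1} × {2}, {x3} × {1}, {x3} × {2}, {x1} × {1, 2}, {x1, x3} × {1}, {x1} × {2, 3}, {x1, x3} × {2}, {x2, x3} × {1}, {x2, x3} × {2}, {x3} × {1, 2}, {x3} × {2, 3}, {x1} × {1, 2, 3}, {x1, x2, x3} × {1}, {x1, x2, x3} × {2}, {x3} × {1, 2, 3}, {x1, x3} × {1, 2}, {x1, x3} × {2, 3}, {x2, x3} × {1, 2}, {x2, x3} × {2, 3}, {x1, x3} × {1, 2, 3}, {x1, x2, x3} × {1, 2}, {x1, x2, x3} × {2, 3}, {x2, x3} × {1, 2, 3}, {x1, x2, x3} × {1, 2, 3}}; |τ_{X×Y}| = 108.

Enumerate products U × V with U ∈ τ_X, V ∈ τ_Y (deduplicated):
  ∅ × ∅ = {} (∅)
  {x1} × {1} = {(x1,1)}
  {x1} × {2} = {(x1,2)}
  {x3} × {1} = {(x3,1)}
  {x3} × {2} = {(x3,2)}
  {x1} × {1, 2} = {(x1,1), (x1,2)}
  {x1, x3} × {1} = {(x1,1), (x3,1)}
  {x1} × {2, 3} = {(x1,2), (x1,3)}
  {x1, x3} × {2} = {(x1,2), (x3,2)}
  {x2, x3} × {1} = {(x2,1), (x3,1)}
  {x2, x3} × {2} = {(x2,2), (x3,2)}
  {x3} × {1, 2} = {(x3,1), (x3,2)}
  {x3} × {2, 3} = {(x3,2), (x3,3)}
  {x1} × {1, 2, 3} = {(x1,1), (x1,2), (x1,3)}
  {x1, x2, x3} × {1} = {(x1,1), (x2,1), (x3,1)}
  {x1, x2, x3} × {2} = {(x1,2), (x2,2), (x3,2)}
  {x3} × {1, 2, 3} = {(x3,1), (x3,2), (x3,3)}
  {x1, x3} × {1, 2} = {(x1,1), (x1,2), (x3,1), (x3,2)}
  {x1, x3} × {2, 3} = {(x1,2), (x1,3), (x3,2), (x3,3)}
  {x2, x3} × {1, 2} = {(x2,1), (x2,2), (x3,1), (x3,2)}
  {x2, x3} × {2, 3} = {(x2,2), (x2,3), (x3,2), (x3,3)}
  {x1, x3} × {1, 2, 3} = {(x1,1), (x1,2), (x1,3), (x3,1), (x3,2), (x3,3)}
  {x1, x2, x3} × {1, 2} = {(x1,1), (x1,2), (x2,1), (x2,2), (x3,1), (x3,2)}
  {x1, x2, x3} × {2, 3} = {(x1,2), (x1,3), (x2,2), (x2,3), (x3,2), (x3,3)}
  {x2, x3} × {1, 2, 3} = {(x2,1), (x2,2), (x2,3), (x3,1), (x3,2), (x3,3)}
  {x1, x2, x3} × {1, 2, 3} = {(x1,1), (x1,2), (x1,3), (x2,1), (x2,2), (x2,3), (x3,1), (x3,2), (x3,3)}
These 26 distinct sets form the basis B.
Close under arbitrary unions to get τ_{X×Y}; counting gives |τ_{X×Y}| = 108.


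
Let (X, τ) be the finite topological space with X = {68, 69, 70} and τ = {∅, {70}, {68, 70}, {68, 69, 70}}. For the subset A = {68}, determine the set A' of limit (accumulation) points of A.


A' = {69}

For each x ∈ X, list the open sets U ∈ τ with x ∈ U, then check whether U ∩ (A ∖ {x}) ≠ ∅ for every such U.
  x = 68: open {68, 70} ∋ x has {68, 70} ∩ (A ∖ {68}) = ∅, so x is NOT a limit point.
  x = 69: opens ∋ x are {68, 69, 70}; each meets A ∖ {69}, so x IS a limit point.
  x = 70: open {70} ∋ x has {70} ∩ (A ∖ {70}) = ∅, so x is NOT a limit point.
Collecting: A' = {69}.


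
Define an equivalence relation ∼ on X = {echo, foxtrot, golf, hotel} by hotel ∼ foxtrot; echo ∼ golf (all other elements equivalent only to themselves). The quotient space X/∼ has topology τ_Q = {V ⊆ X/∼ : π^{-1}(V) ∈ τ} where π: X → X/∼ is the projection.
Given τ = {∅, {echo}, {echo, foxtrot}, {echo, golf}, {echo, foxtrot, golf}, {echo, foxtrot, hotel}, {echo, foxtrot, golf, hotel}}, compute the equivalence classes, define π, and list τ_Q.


X/∼ = {[echo=golf], [foxtrot=hotel]}; |τ_Q| = 3.

Equivalence classes: [echo=golf], [foxtrot=hotel].
Quotient map π: X → X/∼ sends echo ↦ [echo=golf], foxtrot ↦ [foxtrot=hotel], golf ↦ [echo=golf], hotel ↦ [foxtrot=hotel].
For each subset V ⊆ X/∼, compute π^{-1}(V) ⊆ X and check whether π^{-1}(V) ∈ τ. V is open in τ_Q iff π^{-1}(V) ∈ τ.
  V = {}: π^{-1}(V) = ∅ ∈ τ ✓.
  V = {[echo=golf]}: π^{-1}(V) = {echo, golf} ∈ τ ✓.
  V = {[foxtrot=hotel]}: π^{-1}(V) = {foxtrot, hotel} ∉ τ ✗.
  V = {[echo=golf], [foxtrot=hotel]}: π^{-1}(V) = {echo, foxtrot, golf, hotel} ∈ τ ✓.
Open sets in the quotient: τ_Q = {{}, {[echo=golf]}, {[echo=golf], [foxtrot=hotel]}} (3 elements).


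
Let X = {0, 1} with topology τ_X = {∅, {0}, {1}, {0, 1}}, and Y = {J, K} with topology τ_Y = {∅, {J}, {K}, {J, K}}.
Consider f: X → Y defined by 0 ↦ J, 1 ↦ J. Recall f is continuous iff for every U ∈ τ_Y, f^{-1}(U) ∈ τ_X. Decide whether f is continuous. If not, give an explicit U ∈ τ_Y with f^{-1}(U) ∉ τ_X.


f IS continuous.

Compute f^{-1}(U) for each U ∈ τ_Y:
  U = ∅: f^{-1}(U) = ∅ ∈ τ_X ✓.
  U = {J}: f^{-1}(U) = {0, 1} ∈ τ_X ✓.
  U = {K}: f^{-1}(U) = ∅ ∈ τ_X ✓.
  U = {J, K}: f^{-1}(U) = {0, 1} ∈ τ_X ✓.
Every preimage lies in τ_X, so f IS continuous.


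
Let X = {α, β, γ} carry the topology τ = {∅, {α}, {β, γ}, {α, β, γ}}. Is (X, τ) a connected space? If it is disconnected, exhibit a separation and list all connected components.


(X, τ) is disconnected; components = [{α}, {β, γ}].

Find clopen sets (U ∈ τ with X ∖ U ∈ τ):
  U = ∅, X ∖ U = {α, β, γ} — both open, so U is clopen.
  U = {α}, X ∖ U = {β, γ} — both open, so U is clopen.
  U = {β, γ}, X ∖ U = {α} — both open, so U is clopen.
  U = {α, β, γ}, X ∖ U = ∅ — both open, so U is clopen.
Nontrivial clopen(s) exist: e.g. {β, γ}. So (X, τ) is disconnected.
Compute connected components by grouping points that agree on all clopens:
  component: {α}
  component: {β, γ}


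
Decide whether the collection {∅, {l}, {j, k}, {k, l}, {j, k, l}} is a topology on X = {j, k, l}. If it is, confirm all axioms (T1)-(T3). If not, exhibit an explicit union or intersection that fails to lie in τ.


τ is NOT a topology on X.

Axiom (T1): ∅ ∈ τ? Yes; X ∈ τ? Yes.
Axiom (T2/T3): check pairwise unions and intersections of members of τ.
Counterexample for (T3): {j, k} ∩ {k, l} = {k} ∉ τ. Therefore τ is NOT a topology.


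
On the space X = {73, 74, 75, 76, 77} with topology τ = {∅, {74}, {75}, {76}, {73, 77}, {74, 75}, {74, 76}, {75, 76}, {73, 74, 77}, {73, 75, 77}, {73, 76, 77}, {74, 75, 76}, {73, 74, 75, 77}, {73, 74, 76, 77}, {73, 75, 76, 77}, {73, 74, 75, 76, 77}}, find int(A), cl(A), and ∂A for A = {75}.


int(A) = {75}, cl(A) = {75}, ∂A = ∅.

Closed sets in (X, τ) are complements of opens:
  closed(X, τ) = {∅, {74}, {75}, {76}, {73, 77}, {74, 75}, {74, 76}, {75, 76}, {73, 74, 77}, {73, 75, 77}, {73, 76, 77}, {74, 75, 76}, {73, 74, 75, 77}, {73, 74, 76, 77}, {73, 75, 76, 77}, {73, 74, 75, 76, 77}}.
int(A) = ⋃ {U ∈ τ : U ⊆ A}. Opens contained in A: ∅, {75}.
Taking the union of these: int(A) = {75}.
cl(A) = ⋂ {C closed : A ⊆ C}. Closed sets containing A: {75}, {74, 75}, {75, 76}, {73, 75, 77}, {74, 75, 76}, {73, 74, 75, 77}, {73, 75, 76, 77}, {73, 74, 75, 76, 77}.
Intersecting these: cl(A) = {75}.
∂A = cl(A) ∖ int(A) = {75} ∖ {75} = ∅.


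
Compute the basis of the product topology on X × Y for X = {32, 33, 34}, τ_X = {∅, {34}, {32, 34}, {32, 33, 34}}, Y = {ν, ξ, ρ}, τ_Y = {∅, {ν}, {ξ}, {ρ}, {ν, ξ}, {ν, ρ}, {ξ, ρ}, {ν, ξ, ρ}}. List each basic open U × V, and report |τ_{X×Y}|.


Basis B = {∅ × ∅, {34} × {ν}, {34} × {ξ}, {34} × {ρ}, {32, 34} × {ν}, {32, 34} × {ξ}, {32, 34} × {ρ}, {34} × {ν, ξ}, {34} × {ν, ρ}, {34} × {ξ, ρ}, {32, 33, 34} × {ν}, {32, 33, 34} × {ξ}, {32, 33, 34} × {ρ}, {34} × {ν, ξ, ρ}, {32, 34} × {ν, ξ}, {32, 34} × {ν, ρ}, {32, 34} × {ξ, ρ}, {32, 34} × {ν, ξ, ρ}, {32, 33, 34} × {ν, ξ}, {32, 33, 34} × {ν, ρ}, {32, 33, 34} × {ξ, ρ}, {32, 33, 34} × {ν, ξ, ρ}}; |τ_{X×Y}| = 64.

Enumerate products U × V with U ∈ τ_X, V ∈ τ_Y (deduplicated):
  ∅ × ∅ = {} (∅)
  {34} × {ν} = {(34,ν)}
  {34} × {ξ} = {(34,ξ)}
  {34} × {ρ} = {(34,ρ)}
  {32, 34} × {ν} = {(32,ν), (34,ν)}
  {32, 34} × {ξ} = {(32,ξ), (34,ξ)}
  {32, 34} × {ρ} = {(32,ρ), (34,ρ)}
  {34} × {ν, ξ} = {(34,ν), (34,ξ)}
  {34} × {ν, ρ} = {(34,ν), (34,ρ)}
  {34} × {ξ, ρ} = {(34,ξ), (34,ρ)}
  {32, 33, 34} × {ν} = {(32,ν), (33,ν), (34,ν)}
  {32, 33, 34} × {ξ} = {(32,ξ), (33,ξ), (34,ξ)}
  {32, 33, 34} × {ρ} = {(32,ρ), (33,ρ), (34,ρ)}
  {34} × {ν, ξ, ρ} = {(34,ν), (34,ξ), (34,ρ)}
  {32, 34} × {ν, ξ} = {(32,ν), (32,ξ), (34,ν), (34,ξ)}
  {32, 34} × {ν, ρ} = {(32,ν), (32,ρ), (34,ν), (34,ρ)}
  {32, 34} × {ξ, ρ} = {(32,ξ), (32,ρ), (34,ξ), (34,ρ)}
  {32, 34} × {ν, ξ, ρ} = {(32,ν), (32,ξ), (32,ρ), (34,ν), (34,ξ), (34,ρ)}
  {32, 33, 34} × {ν, ξ} = {(32,ν), (32,ξ), (33,ν), (33,ξ), (34,ν), (34,ξ)}
  {32, 33, 34} × {ν, ρ} = {(32,ν), (32,ρ), (33,ν), (33,ρ), (34,ν), (34,ρ)}
  {32, 33, 34} × {ξ, ρ} = {(32,ξ), (32,ρ), (33,ξ), (33,ρ), (34,ξ), (34,ρ)}
  {32, 33, 34} × {ν, ξ, ρ} = {(32,ν), (32,ξ), (32,ρ), (33,ν), (33,ξ), (33,ρ), (34,ν), (34,ξ), (34,ρ)}
These 22 distinct sets form the basis B.
Close under arbitrary unions to get τ_{X×Y}; counting gives |τ_{X×Y}| = 64.


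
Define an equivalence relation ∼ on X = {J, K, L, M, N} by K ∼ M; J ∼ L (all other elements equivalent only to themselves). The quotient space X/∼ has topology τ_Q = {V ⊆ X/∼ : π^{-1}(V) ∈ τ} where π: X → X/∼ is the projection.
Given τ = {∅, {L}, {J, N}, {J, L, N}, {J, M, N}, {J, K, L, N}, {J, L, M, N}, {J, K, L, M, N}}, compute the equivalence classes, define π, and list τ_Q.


X/∼ = {[J=L], [K=M], [N]}; |τ_Q| = 3.

Equivalence classes: [J=L], [K=M], [N].
Quotient map π: X → X/∼ sends J ↦ [J=L], K ↦ [K=M], L ↦ [J=L], M ↦ [K=M], N ↦ [N].
For each subset V ⊆ X/∼, compute π^{-1}(V) ⊆ X and check whether π^{-1}(V) ∈ τ. V is open in τ_Q iff π^{-1}(V) ∈ τ.
  V = {}: π^{-1}(V) = ∅ ∈ τ ✓.
  V = {[J=L]}: π^{-1}(V) = {J, L} ∉ τ ✗.
  V = {[K=M]}: π^{-1}(V) = {K, M} ∉ τ ✗.
  V = {[J=L], [K=M]}: π^{-1}(V) = {J, K, L, M} ∉ τ ✗.
  V = {[N]}: π^{-1}(V) = {N} ∉ τ ✗.
  V = {[J=L], [N]}: π^{-1}(V) = {J, L, N} ∈ τ ✓.
  V = {[K=M], [N]}: π^{-1}(V) = {K, M, N} ∉ τ ✗.
  V = {[J=L], [K=M], [N]}: π^{-1}(V) = {J, K, L, M, N} ∈ τ ✓.
Open sets in the quotient: τ_Q = {{}, {[J=L], [N]}, {[J=L], [K=M], [N]}} (3 elements).


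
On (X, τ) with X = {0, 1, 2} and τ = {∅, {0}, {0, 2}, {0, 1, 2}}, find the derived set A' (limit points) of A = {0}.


A' = {1, 2}

For each x ∈ X, list the open sets U ∈ τ with x ∈ U, then check whether U ∩ (A ∖ {x}) ≠ ∅ for every such U.
  x = 0: open {0} ∋ x has {0} ∩ (A ∖ {0}) = ∅, so x is NOT a limit point.
  x = 1: opens ∋ x are {0, 1, 2}; each meets A ∖ {1}, so x IS a limit point.
  x = 2: opens ∋ x are {0, 2}, {0, 1, 2}; each meets A ∖ {2}, so x IS a limit point.
Collecting: A' = {1, 2}.


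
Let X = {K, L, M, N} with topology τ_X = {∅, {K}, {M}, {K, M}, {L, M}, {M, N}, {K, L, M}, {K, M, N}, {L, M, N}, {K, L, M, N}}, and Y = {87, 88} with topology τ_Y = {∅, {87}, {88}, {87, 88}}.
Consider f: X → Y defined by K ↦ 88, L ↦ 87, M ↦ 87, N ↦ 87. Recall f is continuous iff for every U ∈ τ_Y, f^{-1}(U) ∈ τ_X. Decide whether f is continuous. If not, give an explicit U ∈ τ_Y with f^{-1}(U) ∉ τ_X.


f IS continuous.

Compute f^{-1}(U) for each U ∈ τ_Y:
  U = ∅: f^{-1}(U) = ∅ ∈ τ_X ✓.
  U = {87}: f^{-1}(U) = {L, M, N} ∈ τ_X ✓.
  U = {88}: f^{-1}(U) = {K} ∈ τ_X ✓.
  U = {87, 88}: f^{-1}(U) = {K, L, M, N} ∈ τ_X ✓.
Every preimage lies in τ_X, so f IS continuous.


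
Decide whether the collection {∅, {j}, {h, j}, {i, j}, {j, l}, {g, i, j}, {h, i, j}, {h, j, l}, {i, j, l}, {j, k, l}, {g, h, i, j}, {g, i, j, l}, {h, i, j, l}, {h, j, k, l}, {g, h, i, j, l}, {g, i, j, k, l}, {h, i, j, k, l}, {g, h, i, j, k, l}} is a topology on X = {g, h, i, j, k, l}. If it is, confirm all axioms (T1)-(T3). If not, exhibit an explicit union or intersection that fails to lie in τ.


τ is NOT a topology on X.

Axiom (T1): ∅ ∈ τ? Yes; X ∈ τ? Yes.
Axiom (T2/T3): check pairwise unions and intersections of members of τ.
Counterexample for (T2): {i, j} ∪ {j, k, l} = {i, j, k, l} ∉ τ. Therefore τ is NOT a topology.


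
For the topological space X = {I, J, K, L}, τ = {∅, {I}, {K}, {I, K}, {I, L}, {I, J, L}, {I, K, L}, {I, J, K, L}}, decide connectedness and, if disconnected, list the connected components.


(X, τ) is disconnected; components = [{K}, {I, J, L}].

Find clopen sets (U ∈ τ with X ∖ U ∈ τ):
  U = ∅, X ∖ U = {I, J, K, L} — both open, so U is clopen.
  U = {K}, X ∖ U = {I, J, L} — both open, so U is clopen.
  U = {I, J, L}, X ∖ U = {K} — both open, so U is clopen.
  U = {I, J, K, L}, X ∖ U = ∅ — both open, so U is clopen.
Nontrivial clopen(s) exist: e.g. {I, J, L}. So (X, τ) is disconnected.
Compute connected components by grouping points that agree on all clopens:
  component: {K}
  component: {I, J, L}


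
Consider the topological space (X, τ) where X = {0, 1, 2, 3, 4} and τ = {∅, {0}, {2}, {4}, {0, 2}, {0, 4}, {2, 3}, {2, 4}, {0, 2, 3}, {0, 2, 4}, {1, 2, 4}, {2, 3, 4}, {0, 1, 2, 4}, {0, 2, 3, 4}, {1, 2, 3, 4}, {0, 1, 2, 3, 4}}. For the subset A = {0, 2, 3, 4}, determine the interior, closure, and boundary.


int(A) = {0, 2, 3, 4}, cl(A) = {0, 1, 2, 3, 4}, ∂A = {1}.

Closed sets in (X, τ) are complements of opens:
  closed(X, τ) = {∅, {0}, {1}, {3}, {0, 1}, {0, 3}, {1, 3}, {1, 4}, {0, 1, 3}, {0, 1, 4}, {1, 2, 3}, {1, 3, 4}, {0, 1, 2, 3}, {0, 1, 3, 4}, {1, 2, 3, 4}, {0, 1, 2, 3, 4}}.
int(A) = ⋃ {U ∈ τ : U ⊆ A}. Opens contained in A: ∅, {0}, {2}, {4}, {0, 2}, {0, 4}, {2, 3}, {2, 4}, {0, 2, 3}, {0, 2, 4}, {2, 3, 4}, {0, 2, 3, 4}.
Taking the union of these: int(A) = {0, 2, 3, 4}.
cl(A) = ⋂ {C closed : A ⊆ C}. Closed sets containing A: {0, 1, 2, 3, 4}.
Intersecting these: cl(A) = {0, 1, 2, 3, 4}.
∂A = cl(A) ∖ int(A) = {0, 1, 2, 3, 4} ∖ {0, 2, 3, 4} = {1}.


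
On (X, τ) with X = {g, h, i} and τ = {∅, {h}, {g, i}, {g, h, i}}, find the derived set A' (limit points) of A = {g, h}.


A' = {i}

For each x ∈ X, list the open sets U ∈ τ with x ∈ U, then check whether U ∩ (A ∖ {x}) ≠ ∅ for every such U.
  x = g: open {g, i} ∋ x has {g, i} ∩ (A ∖ {g}) = ∅, so x is NOT a limit point.
  x = h: open {h} ∋ x has {h} ∩ (A ∖ {h}) = ∅, so x is NOT a limit point.
  x = i: opens ∋ x are {g, i}, {g, h, i}; each meets A ∖ {i}, so x IS a limit point.
Collecting: A' = {i}.


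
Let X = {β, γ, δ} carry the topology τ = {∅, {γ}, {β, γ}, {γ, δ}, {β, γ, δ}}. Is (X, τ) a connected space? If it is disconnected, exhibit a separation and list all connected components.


(X, τ) is connected.

Find clopen sets (U ∈ τ with X ∖ U ∈ τ):
  U = ∅, X ∖ U = {β, γ, δ} — both open, so U is clopen.
  U = {β, γ, δ}, X ∖ U = ∅ — both open, so U is clopen.
Only trivial clopens (∅ and X) exist, so (X, τ) is connected.
Compute connected components by grouping points that agree on all clopens:
  component: {β, γ, δ}


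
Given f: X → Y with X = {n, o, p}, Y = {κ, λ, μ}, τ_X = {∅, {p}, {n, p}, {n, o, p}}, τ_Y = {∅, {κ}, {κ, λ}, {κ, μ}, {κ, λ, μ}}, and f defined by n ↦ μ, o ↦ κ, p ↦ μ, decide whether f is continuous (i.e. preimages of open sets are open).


f is NOT continuous.

Compute f^{-1}(U) for each U ∈ τ_Y:
  U = ∅: f^{-1}(U) = ∅ ∈ τ_X ✓.
  U = {κ}: f^{-1}(U) = {o} ∉ τ_X ✗.
  U = {κ, λ}: f^{-1}(U) = {o} ∉ τ_X ✗.
  U = {κ, μ}: f^{-1}(U) = {n, o, p} ∈ τ_X ✓.
  U = {κ, λ, μ}: f^{-1}(U) = {n, o, p} ∈ τ_X ✓.
Found U = {κ} with f^{-1}(U) = {o} not in τ_X. Therefore f is NOT continuous.


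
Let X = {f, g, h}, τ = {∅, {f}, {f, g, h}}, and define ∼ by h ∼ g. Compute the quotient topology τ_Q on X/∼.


X/∼ = {[f], [g=h]}; |τ_Q| = 3.

Equivalence classes: [f], [g=h].
Quotient map π: X → X/∼ sends f ↦ [f], g ↦ [g=h], h ↦ [g=h].
For each subset V ⊆ X/∼, compute π^{-1}(V) ⊆ X and check whether π^{-1}(V) ∈ τ. V is open in τ_Q iff π^{-1}(V) ∈ τ.
  V = {}: π^{-1}(V) = ∅ ∈ τ ✓.
  V = {[f]}: π^{-1}(V) = {f} ∈ τ ✓.
  V = {[g=h]}: π^{-1}(V) = {g, h} ∉ τ ✗.
  V = {[f], [g=h]}: π^{-1}(V) = {f, g, h} ∈ τ ✓.
Open sets in the quotient: τ_Q = {{}, {[f]}, {[f], [g=h]}} (3 elements).


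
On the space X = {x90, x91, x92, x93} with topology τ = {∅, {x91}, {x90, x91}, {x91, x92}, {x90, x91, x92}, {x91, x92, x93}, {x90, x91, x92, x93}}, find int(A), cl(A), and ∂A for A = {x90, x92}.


int(A) = ∅, cl(A) = {x90, x92, x93}, ∂A = {x90, x92, x93}.

Closed sets in (X, τ) are complements of opens:
  closed(X, τ) = {∅, {x90}, {x93}, {x90, x93}, {x92, x93}, {x90, x92, x93}, {x90, x91, x92, x93}}.
int(A) = ⋃ {U ∈ τ : U ⊆ A}. Opens contained in A: ∅.
Taking the union of these: int(A) = ∅.
cl(A) = ⋂ {C closed : A ⊆ C}. Closed sets containing A: {x90, x92, x93}, {x90, x91, x92, x93}.
Intersecting these: cl(A) = {x90, x92, x93}.
∂A = cl(A) ∖ int(A) = {x90, x92, x93} ∖ ∅ = {x90, x92, x93}.


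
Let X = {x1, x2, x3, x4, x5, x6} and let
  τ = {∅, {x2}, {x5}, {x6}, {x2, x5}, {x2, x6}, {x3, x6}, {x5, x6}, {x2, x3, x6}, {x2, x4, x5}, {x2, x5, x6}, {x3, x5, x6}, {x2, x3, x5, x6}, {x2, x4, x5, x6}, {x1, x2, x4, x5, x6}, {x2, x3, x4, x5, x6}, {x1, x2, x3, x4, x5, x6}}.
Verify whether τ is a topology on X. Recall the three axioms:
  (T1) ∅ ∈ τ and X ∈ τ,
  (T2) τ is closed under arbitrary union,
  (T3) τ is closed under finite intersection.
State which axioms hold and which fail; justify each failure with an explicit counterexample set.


τ IS a topology on X.

Axiom (T1): ∅ ∈ τ? Yes; X ∈ τ? Yes.
Axiom (T2/T3): check pairwise unions and intersections of members of τ.
All pairwise intersections and unions checked — each lies in τ. Therefore τ satisfies (T1), (T2), (T3): it IS a topology on X.


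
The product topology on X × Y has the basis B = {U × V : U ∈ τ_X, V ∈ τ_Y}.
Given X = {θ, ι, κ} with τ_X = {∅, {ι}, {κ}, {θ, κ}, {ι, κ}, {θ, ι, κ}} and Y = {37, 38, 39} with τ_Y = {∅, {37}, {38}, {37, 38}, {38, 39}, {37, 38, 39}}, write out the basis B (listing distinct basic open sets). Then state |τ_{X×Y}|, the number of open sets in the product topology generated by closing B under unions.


Basis B = {∅ × ∅, {ι} × {37}, {ι} × {38}, {κ} × {37}, {κ} × {38}, {θ, κ} × {37}, {θ, κ} × {38}, {ι} × {37, 38}, {ι, κ} × {37}, {ι} × {38, 39}, {ι, κ} × {38}, {κ} × {37, 38}, {κ} × {38, 39}, {θ, ι, κ} × {37}, {θ, ι, κ} × {38}, {ι} × {37, 38, 39}, {κ} × {37, 38, 39}, {θ, κ} × {37, 38}, {θ, κ} × {38, 39}, {ι, κ} × {37, 38}, {ι, κ} × {38, 39}, {θ, κ} × {37, 38, 39}, {θ, ι, κ} × {37, 38}, {θ, ι, κ} × {38, 39}, {ι, κ} × {37, 38, 39}, {θ, ι, κ} × {37, 38, 39}}; |τ_{X×Y}| = 108.

Enumerate products U × V with U ∈ τ_X, V ∈ τ_Y (deduplicated):
  ∅ × ∅ = {} (∅)
  {ι} × {37} = {(ι,37)}
  {ι} × {38} = {(ι,38)}
  {κ} × {37} = {(κ,37)}
  {κ} × {38} = {(κ,38)}
  {θ, κ} × {37} = {(θ,37), (κ,37)}
  {θ, κ} × {38} = {(θ,38), (κ,38)}
  {ι} × {37, 38} = {(ι,37), (ι,38)}
  {ι, κ} × {37} = {(ι,37), (κ,37)}
  {ι} × {38, 39} = {(ι,38), (ι,39)}
  {ι, κ} × {38} = {(ι,38), (κ,38)}
  {κ} × {37, 38} = {(κ,37), (κ,38)}
  {κ} × {38, 39} = {(κ,38), (κ,39)}
  {θ, ι, κ} × {37} = {(θ,37), (ι,37), (κ,37)}
  {θ, ι, κ} × {38} = {(θ,38), (ι,38), (κ,38)}
  {ι} × {37, 38, 39} = {(ι,37), (ι,38), (ι,39)}
  {κ} × {37, 38, 39} = {(κ,37), (κ,38), (κ,39)}
  {θ, κ} × {37, 38} = {(θ,37), (θ,38), (κ,37), (κ,38)}
  {θ, κ} × {38, 39} = {(θ,38), (θ,39), (κ,38), (κ,39)}
  {ι, κ} × {37, 38} = {(ι,37), (ι,38), (κ,37), (κ,38)}
  {ι, κ} × {38, 39} = {(ι,38), (ι,39), (κ,38), (κ,39)}
  {θ, κ} × {37, 38, 39} = {(θ,37), (θ,38), (θ,39), (κ,37), (κ,38), (κ,39)}
  {θ, ι, κ} × {37, 38} = {(θ,37), (θ,38), (ι,37), (ι,38), (κ,37), (κ,38)}
  {θ, ι, κ} × {38, 39} = {(θ,38), (θ,39), (ι,38), (ι,39), (κ,38), (κ,39)}
  {ι, κ} × {37, 38, 39} = {(ι,37), (ι,38), (ι,39), (κ,37), (κ,38), (κ,39)}
  {θ, ι, κ} × {37, 38, 39} = {(θ,37), (θ,38), (θ,39), (ι,37), (ι,38), (ι,39), (κ,37), (κ,38), (κ,39)}
These 26 distinct sets form the basis B.
Close under arbitrary unions to get τ_{X×Y}; counting gives |τ_{X×Y}| = 108.


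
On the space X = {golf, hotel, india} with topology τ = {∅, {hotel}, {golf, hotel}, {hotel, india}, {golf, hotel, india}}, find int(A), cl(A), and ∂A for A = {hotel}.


int(A) = {hotel}, cl(A) = {golf, hotel, india}, ∂A = {golf, india}.

Closed sets in (X, τ) are complements of opens:
  closed(X, τ) = {∅, {golf}, {india}, {golf, india}, {golf, hotel, india}}.
int(A) = ⋃ {U ∈ τ : U ⊆ A}. Opens contained in A: ∅, {hotel}.
Taking the union of these: int(A) = {hotel}.
cl(A) = ⋂ {C closed : A ⊆ C}. Closed sets containing A: {golf, hotel, india}.
Intersecting these: cl(A) = {golf, hotel, india}.
∂A = cl(A) ∖ int(A) = {golf, hotel, india} ∖ {hotel} = {golf, india}.


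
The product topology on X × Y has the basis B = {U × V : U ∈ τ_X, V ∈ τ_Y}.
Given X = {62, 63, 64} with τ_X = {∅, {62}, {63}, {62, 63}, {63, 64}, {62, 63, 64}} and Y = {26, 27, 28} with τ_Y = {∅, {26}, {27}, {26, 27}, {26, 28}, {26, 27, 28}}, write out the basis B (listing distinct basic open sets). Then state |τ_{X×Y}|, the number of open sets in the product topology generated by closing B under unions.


Basis B = {∅ × ∅, {62} × {26}, {62} × {27}, {63} × {26}, {63} × {27}, {62} × {26, 27}, {62} × {26, 28}, {62, 63} × {26}, {62, 63} × {27}, {63} × {26, 27}, {63} × {26, 28}, {63, 64} × {26}, {63, 64} × {27}, {62} × {26, 27, 28}, {62, 63, 64} × {26}, {62, 63, 64} × {27}, {63} × {26, 27, 28}, {62, 63} × {26, 27}, {62, 63} × {26, 28}, {63, 64} × {26, 27}, {63, 64} × {26, 28}, {62, 63} × {26, 27, 28}, {62, 63, 64} × {26, 27}, {62, 63, 64} × {26, 28}, {63, 64} × {26, 27, 28}, {62, 63, 64} × {26, 27, 28}}; |τ_{X×Y}| = 108.

Enumerate products U × V with U ∈ τ_X, V ∈ τ_Y (deduplicated):
  ∅ × ∅ = {} (∅)
  {62} × {26} = {(62,26)}
  {62} × {27} = {(62,27)}
  {63} × {26} = {(63,26)}
  {63} × {27} = {(63,27)}
  {62} × {26, 27} = {(62,26), (62,27)}
  {62} × {26, 28} = {(62,26), (62,28)}
  {62, 63} × {26} = {(62,26), (63,26)}
  {62, 63} × {27} = {(62,27), (63,27)}
  {63} × {26, 27} = {(63,26), (63,27)}
  {63} × {26, 28} = {(63,26), (63,28)}
  {63, 64} × {26} = {(63,26), (64,26)}
  {63, 64} × {27} = {(63,27), (64,27)}
  {62} × {26, 27, 28} = {(62,26), (62,27), (62,28)}
  {62, 63, 64} × {26} = {(62,26), (63,26), (64,26)}
  {62, 63, 64} × {27} = {(62,27), (63,27), (64,27)}
  {63} × {26, 27, 28} = {(63,26), (63,27), (63,28)}
  {62, 63} × {26, 27} = {(62,26), (62,27), (63,26), (63,27)}
  {62, 63} × {26, 28} = {(62,26), (62,28), (63,26), (63,28)}
  {63, 64} × {26, 27} = {(63,26), (63,27), (64,26), (64,27)}
  {63, 64} × {26, 28} = {(63,26), (63,28), (64,26), (64,28)}
  {62, 63} × {26, 27, 28} = {(62,26), (62,27), (62,28), (63,26), (63,27), (63,28)}
  {62, 63, 64} × {26, 27} = {(62,26), (62,27), (63,26), (63,27), (64,26), (64,27)}
  {62, 63, 64} × {26, 28} = {(62,26), (62,28), (63,26), (63,28), (64,26), (64,28)}
  {63, 64} × {26, 27, 28} = {(63,26), (63,27), (63,28), (64,26), (64,27), (64,28)}
  {62, 63, 64} × {26, 27, 28} = {(62,26), (62,27), (62,28), (63,26), (63,27), (63,28), (64,26), (64,27), (64,28)}
These 26 distinct sets form the basis B.
Close under arbitrary unions to get τ_{X×Y}; counting gives |τ_{X×Y}| = 108.
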